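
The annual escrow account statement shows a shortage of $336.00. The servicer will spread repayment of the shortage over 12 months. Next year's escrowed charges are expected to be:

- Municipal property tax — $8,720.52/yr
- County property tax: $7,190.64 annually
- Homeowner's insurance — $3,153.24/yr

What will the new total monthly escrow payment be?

$1,616.70

Municipal property tax — $8,720.52 per year
County property tax — $7,190.64 per year
Homeowner's insurance — $3,153.24 per year
Yearly total = $8,720.52 + $7,190.64 + $3,153.24 = $19,064.40
Per month = $19,064.40 ÷ 12 = $1,588.70
Monthly shortage recovery: $336.00 ÷ 12 = $28.00
Adjusted monthly = $1,588.70 + $28.00 = $1,616.70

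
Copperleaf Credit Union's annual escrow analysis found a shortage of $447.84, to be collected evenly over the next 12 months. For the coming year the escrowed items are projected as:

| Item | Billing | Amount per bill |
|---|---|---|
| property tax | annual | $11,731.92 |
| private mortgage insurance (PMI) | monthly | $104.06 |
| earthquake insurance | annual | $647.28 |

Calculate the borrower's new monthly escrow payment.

Property tax — $11,731.92 annually
Private mortgage insurance (PMI) — $104.06 × 12 = $1,248.72 annually
Earthquake insurance — $647.28 annually
Annual escrow total = $13,627.92
Monthly escrow = $13,627.92 / 12 = $1,135.66
Shortage per month = $447.84 ÷ 12 = $37.32
Adjusted monthly = $1,135.66 + $37.32 = $1,172.98

$1,172.98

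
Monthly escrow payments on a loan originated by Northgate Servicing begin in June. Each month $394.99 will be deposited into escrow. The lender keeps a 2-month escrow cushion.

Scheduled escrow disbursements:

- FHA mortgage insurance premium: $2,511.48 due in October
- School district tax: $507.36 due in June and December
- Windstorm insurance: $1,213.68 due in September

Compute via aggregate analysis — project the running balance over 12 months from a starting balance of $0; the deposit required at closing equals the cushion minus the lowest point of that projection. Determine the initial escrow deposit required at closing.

$3,047.55

Cushion = 2 × $394.99 = $789.98
Trial balance (start $0, +$394.99 each month, − disbursements):
  Jun: +$394.99 − $507.36 → -$112.37
  Jul: +$394.99 → $282.62
  Aug: +$394.99 → $677.61
  Sep: +$394.99 − $1,213.68 → -$141.08
  Oct: +$394.99 − $2,511.48 → -$2,257.57
  Nov: +$394.99 → -$1,862.58
  Dec: +$394.99 − $507.36 → -$1,974.95
  Jan: +$394.99 → -$1,579.96
  Feb: +$394.99 → -$1,184.97
  Mar: +$394.99 → -$789.98
  Apr: +$394.99 → -$394.99
  May: +$394.99 → $0.00
Lowest trial balance = -$2,257.57 (Oct)
Initial deposit = cushion − low point = $789.98 − (-$2,257.57) = $3,047.55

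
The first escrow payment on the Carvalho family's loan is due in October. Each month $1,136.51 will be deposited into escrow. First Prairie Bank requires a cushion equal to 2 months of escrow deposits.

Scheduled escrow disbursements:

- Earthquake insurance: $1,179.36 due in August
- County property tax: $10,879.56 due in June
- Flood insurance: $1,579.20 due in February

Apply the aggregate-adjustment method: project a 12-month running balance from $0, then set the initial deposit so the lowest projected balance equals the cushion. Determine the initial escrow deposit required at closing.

Cushion = 2 × $1,136.51 = $2,273.02
Trial balance (start $0, +$1,136.51 each month, − disbursements):
  Oct: +$1,136.51 → $1,136.51
  Nov: +$1,136.51 → $2,273.02
  Dec: +$1,136.51 → $3,409.53
  Jan: +$1,136.51 → $4,546.04
  Feb: +$1,136.51 − $1,579.20 → $4,103.35
  Mar: +$1,136.51 → $5,239.86
  Apr: +$1,136.51 → $6,376.37
  May: +$1,136.51 → $7,512.88
  Jun: +$1,136.51 − $10,879.56 → -$2,230.17
  Jul: +$1,136.51 → -$1,093.66
  Aug: +$1,136.51 − $1,179.36 → -$1,136.51
  Sep: +$1,136.51 → $0.00
Lowest trial balance = -$2,230.17 (Jun)
Initial deposit = cushion − low point = $2,273.02 − (-$2,230.17) = $4,503.19

$4,503.19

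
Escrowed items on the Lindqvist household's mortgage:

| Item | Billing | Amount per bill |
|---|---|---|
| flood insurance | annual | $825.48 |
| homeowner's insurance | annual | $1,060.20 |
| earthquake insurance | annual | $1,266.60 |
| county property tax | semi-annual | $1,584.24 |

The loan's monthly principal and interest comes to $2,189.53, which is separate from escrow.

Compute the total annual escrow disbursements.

$6,320.76

Flood insurance: $825.48/yr
Homeowner's insurance: $1,060.20/yr
Earthquake insurance: $1,266.60/yr
County property tax: $1,584.24 × 2 = $3,168.48/yr
Combined annual = $825.48 + $1,060.20 + $1,266.60 + $3,168.48 = $6,320.76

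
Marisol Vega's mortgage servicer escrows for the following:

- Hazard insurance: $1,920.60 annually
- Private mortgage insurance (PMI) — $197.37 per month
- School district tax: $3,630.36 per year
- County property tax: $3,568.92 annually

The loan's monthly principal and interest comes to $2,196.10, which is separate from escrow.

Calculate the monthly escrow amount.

Hazard insurance: $1,920.60/yr
Private mortgage insurance (PMI): $197.37 × 12 = $2,368.44/yr
School district tax: $3,630.36/yr
County property tax: $3,568.92/yr
Total annual escrow = $11,488.32
Monthly escrow = $11,488.32 ÷ 12 = $957.36

$957.36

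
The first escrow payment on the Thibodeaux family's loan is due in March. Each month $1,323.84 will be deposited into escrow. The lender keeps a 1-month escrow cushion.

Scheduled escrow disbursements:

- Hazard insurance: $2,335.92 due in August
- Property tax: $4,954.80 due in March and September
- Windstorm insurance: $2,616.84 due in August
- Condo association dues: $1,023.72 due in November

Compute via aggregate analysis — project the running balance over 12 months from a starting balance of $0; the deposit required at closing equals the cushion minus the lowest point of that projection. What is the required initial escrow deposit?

$6,919.32

Cushion = 1 × $1,323.84 = $1,323.84
Trial balance (start $0, +$1,323.84 each month, − disbursements):
  Mar: +$1,323.84 − $4,954.80 → -$3,630.96
  Apr: +$1,323.84 → -$2,307.12
  May: +$1,323.84 → -$983.28
  Jun: +$1,323.84 → $340.56
  Jul: +$1,323.84 → $1,664.40
  Aug: +$1,323.84 − $4,952.76 → -$1,964.52
  Sep: +$1,323.84 − $4,954.80 → -$5,595.48
  Oct: +$1,323.84 → -$4,271.64
  Nov: +$1,323.84 − $1,023.72 → -$3,971.52
  Dec: +$1,323.84 → -$2,647.68
  Jan: +$1,323.84 → -$1,323.84
  Feb: +$1,323.84 → $0.00
Lowest trial balance = -$5,595.48 (Sep)
Initial deposit = cushion − low point = $1,323.84 − (-$5,595.48) = $6,919.32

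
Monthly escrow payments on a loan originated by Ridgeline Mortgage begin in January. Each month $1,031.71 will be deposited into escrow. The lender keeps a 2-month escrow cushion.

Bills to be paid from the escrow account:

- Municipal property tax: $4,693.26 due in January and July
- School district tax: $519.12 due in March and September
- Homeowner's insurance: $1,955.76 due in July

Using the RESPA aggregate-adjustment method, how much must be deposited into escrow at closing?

Cushion = 2 × $1,031.71 = $2,063.42
Trial balance (start $0, +$1,031.71 each month, − disbursements):
  Jan: +$1,031.71 − $4,693.26 → -$3,661.55
  Feb: +$1,031.71 → -$2,629.84
  Mar: +$1,031.71 − $519.12 → -$2,117.25
  Apr: +$1,031.71 → -$1,085.54
  May: +$1,031.71 → -$53.83
  Jun: +$1,031.71 → $977.88
  Jul: +$1,031.71 − $6,649.02 → -$4,639.43
  Aug: +$1,031.71 → -$3,607.72
  Sep: +$1,031.71 − $519.12 → -$3,095.13
  Oct: +$1,031.71 → -$2,063.42
  Nov: +$1,031.71 → -$1,031.71
  Dec: +$1,031.71 → $0.00
Lowest trial balance = -$4,639.43 (Jul)
Initial deposit = cushion − low point = $2,063.42 − (-$4,639.43) = $6,702.85

$6,702.85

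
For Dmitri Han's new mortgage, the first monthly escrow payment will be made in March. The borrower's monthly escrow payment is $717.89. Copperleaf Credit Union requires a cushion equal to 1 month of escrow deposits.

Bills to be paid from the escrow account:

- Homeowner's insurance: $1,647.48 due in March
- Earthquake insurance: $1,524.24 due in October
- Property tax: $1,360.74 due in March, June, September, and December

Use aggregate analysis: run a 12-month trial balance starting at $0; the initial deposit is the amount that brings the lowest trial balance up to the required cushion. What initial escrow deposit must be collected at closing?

$3,008.22

Cushion = 1 × $717.89 = $717.89
Trial balance (start $0, +$717.89 each month, − disbursements):
  Mar: +$717.89 − $3,008.22 → -$2,290.33
  Apr: +$717.89 → -$1,572.44
  May: +$717.89 → -$854.55
  Jun: +$717.89 − $1,360.74 → -$1,497.40
  Jul: +$717.89 → -$779.51
  Aug: +$717.89 → -$61.62
  Sep: +$717.89 − $1,360.74 → -$704.47
  Oct: +$717.89 − $1,524.24 → -$1,510.82
  Nov: +$717.89 → -$792.93
  Dec: +$717.89 − $1,360.74 → -$1,435.78
  Jan: +$717.89 → -$717.89
  Feb: +$717.89 → $0.00
Lowest trial balance = -$2,290.33 (Mar)
Initial deposit = cushion − low point = $717.89 − (-$2,290.33) = $3,008.22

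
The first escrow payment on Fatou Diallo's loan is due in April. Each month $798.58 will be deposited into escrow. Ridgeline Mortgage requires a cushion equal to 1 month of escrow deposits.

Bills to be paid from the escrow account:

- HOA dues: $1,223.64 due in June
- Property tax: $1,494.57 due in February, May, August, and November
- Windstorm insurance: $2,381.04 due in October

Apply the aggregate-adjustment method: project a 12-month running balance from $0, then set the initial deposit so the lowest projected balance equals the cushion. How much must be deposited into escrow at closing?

$2,498.33

Cushion = 1 × $798.58 = $798.58
Trial balance (start $0, +$798.58 each month, − disbursements):
  Apr: +$798.58 → $798.58
  May: +$798.58 − $1,494.57 → $102.59
  Jun: +$798.58 − $1,223.64 → -$322.47
  Jul: +$798.58 → $476.11
  Aug: +$798.58 − $1,494.57 → -$219.88
  Sep: +$798.58 → $578.70
  Oct: +$798.58 − $2,381.04 → -$1,003.76
  Nov: +$798.58 − $1,494.57 → -$1,699.75
  Dec: +$798.58 → -$901.17
  Jan: +$798.58 → -$102.59
  Feb: +$798.58 − $1,494.57 → -$798.58
  Mar: +$798.58 → $0.00
Lowest trial balance = -$1,699.75 (Nov)
Initial deposit = cushion − low point = $798.58 − (-$1,699.75) = $2,498.33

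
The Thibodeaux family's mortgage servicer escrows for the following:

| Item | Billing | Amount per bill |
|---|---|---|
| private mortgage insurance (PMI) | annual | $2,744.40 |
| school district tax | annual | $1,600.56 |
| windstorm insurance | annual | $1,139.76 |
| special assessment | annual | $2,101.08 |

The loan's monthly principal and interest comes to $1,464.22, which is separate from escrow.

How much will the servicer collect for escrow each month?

Private mortgage insurance (PMI) = $2,744.40
School district tax = $1,600.56
Windstorm insurance = $1,139.76
Special assessment = $2,101.08
Annual escrow total = $2,744.40 + $1,600.56 + $1,139.76 + $2,101.08 = $7,585.80
Monthly escrow = $7,585.80 / 12 = $632.15

$632.15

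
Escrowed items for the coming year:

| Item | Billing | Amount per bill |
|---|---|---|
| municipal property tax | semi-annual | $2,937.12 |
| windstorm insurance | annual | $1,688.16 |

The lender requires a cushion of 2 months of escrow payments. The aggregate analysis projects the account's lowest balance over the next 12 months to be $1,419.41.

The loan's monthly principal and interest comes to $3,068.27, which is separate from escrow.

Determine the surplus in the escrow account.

$159.01

Municipal property tax — $2,937.12 × 2 = $5,874.24 annually
Windstorm insurance — $1,688.16 annually
Total per year = $5,874.24 + $1,688.16 = $7,562.40
Monthly = $7,562.40 ÷ 12 = $630.20
Cushion = 2 × $630.20 = $1,260.40
Excess over cushion: $1,419.41 − $1,260.40 = $159.01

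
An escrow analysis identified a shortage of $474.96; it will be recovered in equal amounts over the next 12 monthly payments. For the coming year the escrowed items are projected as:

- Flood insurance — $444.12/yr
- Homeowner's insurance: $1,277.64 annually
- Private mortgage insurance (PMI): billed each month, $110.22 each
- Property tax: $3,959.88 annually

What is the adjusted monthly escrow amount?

Flood insurance — $444.12 per year
Homeowner's insurance — $1,277.64 per year
Private mortgage insurance (PMI) — $110.22 × 12 = $1,322.64 per year
Property tax — $3,959.88 per year
Total annual escrow = $444.12 + $1,277.64 + $1,322.64 + $3,959.88 = $7,004.28
Monthly escrow = $7,004.28 ÷ 12 = $583.69
Shortage spread = $474.96 ÷ 12 = $39.58/mo
New monthly escrow = $583.69 + $39.58 = $623.27

$623.27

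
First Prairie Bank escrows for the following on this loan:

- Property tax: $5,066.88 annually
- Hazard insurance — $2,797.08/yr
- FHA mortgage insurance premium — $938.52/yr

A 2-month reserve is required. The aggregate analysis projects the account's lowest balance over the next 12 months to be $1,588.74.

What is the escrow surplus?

$121.66

Property tax: $5,066.88/yr
Hazard insurance: $2,797.08/yr
FHA mortgage insurance premium: $938.52/yr
Total per year = $8,802.48
Per month = $8,802.48 ÷ 12 = $733.54
Cushion = 2 × $733.54 = $1,467.08
Surplus = $1,588.74 − $1,467.08 = $121.66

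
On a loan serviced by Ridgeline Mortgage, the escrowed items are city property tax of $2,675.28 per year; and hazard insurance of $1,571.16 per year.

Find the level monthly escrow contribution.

City property tax: $2,675.28
Hazard insurance: $1,571.16
Yearly total = $2,675.28 + $1,571.16 = $4,246.44
Per month = $4,246.44 / 12 = $353.87

$353.87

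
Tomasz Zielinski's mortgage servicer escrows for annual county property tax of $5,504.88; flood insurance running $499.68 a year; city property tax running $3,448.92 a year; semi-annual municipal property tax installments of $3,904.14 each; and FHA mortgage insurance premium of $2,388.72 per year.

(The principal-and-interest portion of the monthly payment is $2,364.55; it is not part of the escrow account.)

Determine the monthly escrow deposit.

County property tax = $5,504.88 annually
Flood insurance = $499.68 annually
City property tax = $3,448.92 annually
Municipal property tax = $3,904.14 × 2 = $7,808.28 annually
FHA mortgage insurance premium = $2,388.72 annually
Total annual escrow = $19,650.48
Per month = $19,650.48 / 12 = $1,637.54

$1,637.54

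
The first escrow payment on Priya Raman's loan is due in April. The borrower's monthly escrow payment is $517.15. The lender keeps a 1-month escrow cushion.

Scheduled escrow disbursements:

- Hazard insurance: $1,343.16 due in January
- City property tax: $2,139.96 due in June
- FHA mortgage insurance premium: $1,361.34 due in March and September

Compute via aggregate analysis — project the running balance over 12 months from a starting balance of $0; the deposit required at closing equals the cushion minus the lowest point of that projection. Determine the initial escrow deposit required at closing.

$1,105.66

Cushion = 1 × $517.15 = $517.15
Trial balance (start $0, +$517.15 each month, − disbursements):
  Apr: +$517.15 → $517.15
  May: +$517.15 → $1,034.30
  Jun: +$517.15 − $2,139.96 → -$588.51
  Jul: +$517.15 → -$71.36
  Aug: +$517.15 → $445.79
  Sep: +$517.15 − $1,361.34 → -$398.40
  Oct: +$517.15 → $118.75
  Nov: +$517.15 → $635.90
  Dec: +$517.15 → $1,153.05
  Jan: +$517.15 − $1,343.16 → $327.04
  Feb: +$517.15 → $844.19
  Mar: +$517.15 − $1,361.34 → $0.00
Lowest trial balance = -$588.51 (Jun)
Initial deposit = cushion − low point = $517.15 − (-$588.51) = $1,105.66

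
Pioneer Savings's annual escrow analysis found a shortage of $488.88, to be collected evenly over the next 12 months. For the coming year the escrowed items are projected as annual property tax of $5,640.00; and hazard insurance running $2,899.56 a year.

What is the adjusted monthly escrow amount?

$752.37

Property tax = $5,640.00
Hazard insurance = $2,899.56
Annual escrow total = $5,640.00 + $2,899.56 = $8,539.56
Base monthly escrow = $8,539.56 ÷ 12 = $711.63
Shortage per month = $488.88 ÷ 12 = $40.74
Adjusted monthly = $711.63 + $40.74 = $752.37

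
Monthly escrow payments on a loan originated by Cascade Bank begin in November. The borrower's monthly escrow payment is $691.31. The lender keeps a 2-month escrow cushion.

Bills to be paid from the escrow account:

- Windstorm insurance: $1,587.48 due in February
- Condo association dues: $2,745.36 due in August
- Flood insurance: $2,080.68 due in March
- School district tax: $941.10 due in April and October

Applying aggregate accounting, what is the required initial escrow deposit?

Cushion = 2 × $691.31 = $1,382.62
Trial balance (start $0, +$691.31 each month, − disbursements):
  Nov: +$691.31 → $691.31
  Dec: +$691.31 → $1,382.62
  Jan: +$691.31 → $2,073.93
  Feb: +$691.31 − $1,587.48 → $1,177.76
  Mar: +$691.31 − $2,080.68 → -$211.61
  Apr: +$691.31 − $941.10 → -$461.40
  May: +$691.31 → $229.91
  Jun: +$691.31 → $921.22
  Jul: +$691.31 → $1,612.53
  Aug: +$691.31 − $2,745.36 → -$441.52
  Sep: +$691.31 → $249.79
  Oct: +$691.31 − $941.10 → $0.00
Lowest trial balance = -$461.40 (Apr)
Initial deposit = cushion − low point = $1,382.62 − (-$461.40) = $1,844.02

$1,844.02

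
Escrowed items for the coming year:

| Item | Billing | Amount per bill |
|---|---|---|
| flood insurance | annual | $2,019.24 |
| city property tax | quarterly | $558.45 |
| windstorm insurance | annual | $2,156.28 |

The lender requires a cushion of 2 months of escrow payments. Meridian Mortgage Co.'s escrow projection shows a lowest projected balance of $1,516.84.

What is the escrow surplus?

$448.62

Flood insurance = $2,019.24 annually
City property tax = $558.45 × 4 = $2,233.80 annually
Windstorm insurance = $2,156.28 annually
Yearly total = $6,409.32
Monthly = $6,409.32 / 12 = $534.11
Required reserve = 2 × $534.11 = $1,068.22
Surplus = $1,516.84 − $1,068.22 = $448.62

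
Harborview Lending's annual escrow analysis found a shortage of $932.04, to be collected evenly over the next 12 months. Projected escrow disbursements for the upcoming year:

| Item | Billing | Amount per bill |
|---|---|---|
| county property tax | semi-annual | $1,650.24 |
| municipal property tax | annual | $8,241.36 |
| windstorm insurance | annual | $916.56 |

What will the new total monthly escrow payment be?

County property tax = $1,650.24 × 2 = $3,300.48 per year
Municipal property tax = $8,241.36 per year
Windstorm insurance = $916.56 per year
Yearly total = $3,300.48 + $8,241.36 + $916.56 = $12,458.40
Monthly escrow = $12,458.40 ÷ 12 = $1,038.20
Shortage per month = $932.04 ÷ 12 = $77.67
New monthly escrow = $1,038.20 + $77.67 = $1,115.87

$1,115.87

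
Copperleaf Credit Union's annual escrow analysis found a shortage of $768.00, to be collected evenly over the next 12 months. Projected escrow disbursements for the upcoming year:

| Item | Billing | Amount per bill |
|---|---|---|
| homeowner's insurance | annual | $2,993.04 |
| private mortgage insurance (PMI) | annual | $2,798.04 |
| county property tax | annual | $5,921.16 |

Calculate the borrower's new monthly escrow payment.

Homeowner's insurance = $2,993.04
Private mortgage insurance (PMI) = $2,798.04
County property tax = $5,921.16
Combined annual = $11,712.24
Base monthly escrow = $11,712.24 ÷ 12 = $976.02
Monthly shortage recovery: $768.00 ÷ 12 = $64.00
Adjusted monthly = $976.02 + $64.00 = $1,040.02

$1,040.02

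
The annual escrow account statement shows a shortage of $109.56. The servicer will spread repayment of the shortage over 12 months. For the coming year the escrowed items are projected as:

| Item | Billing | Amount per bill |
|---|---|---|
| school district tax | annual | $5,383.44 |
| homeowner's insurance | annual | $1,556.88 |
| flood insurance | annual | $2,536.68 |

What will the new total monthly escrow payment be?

$798.88

School district tax — $5,383.44 per year
Homeowner's insurance — $1,556.88 per year
Flood insurance — $2,536.68 per year
Annual escrow total = $5,383.44 + $1,556.88 + $2,536.68 = $9,477.00
Monthly escrow = $9,477.00 / 12 = $789.75
Shortage per month = $109.56 / 12 = $9.13
Adjusted monthly = $789.75 + $9.13 = $798.88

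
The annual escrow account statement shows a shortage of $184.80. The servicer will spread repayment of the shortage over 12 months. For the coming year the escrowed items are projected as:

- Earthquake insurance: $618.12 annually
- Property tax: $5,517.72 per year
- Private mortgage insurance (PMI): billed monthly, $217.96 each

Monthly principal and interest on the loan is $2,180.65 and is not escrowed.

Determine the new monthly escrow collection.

Earthquake insurance = $618.12/yr
Property tax = $5,517.72/yr
Private mortgage insurance (PMI) = $217.96 × 12 = $2,615.52/yr
Total per year = $618.12 + $5,517.72 + $2,615.52 = $8,751.36
Per month = $8,751.36 ÷ 12 = $729.28
Monthly shortage recovery: $184.80 ÷ 12 = $15.40
New monthly escrow = $729.28 + $15.40 = $744.68

$744.68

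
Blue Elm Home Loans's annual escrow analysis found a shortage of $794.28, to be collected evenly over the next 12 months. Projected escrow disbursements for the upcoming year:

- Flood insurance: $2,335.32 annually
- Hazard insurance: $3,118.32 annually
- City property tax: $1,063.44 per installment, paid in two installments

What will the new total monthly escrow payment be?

Flood insurance = $2,335.32 annually
Hazard insurance = $3,118.32 annually
City property tax = $1,063.44 × 2 = $2,126.88 annually
Yearly total = $7,580.52
Monthly escrow = $7,580.52 ÷ 12 = $631.71
Monthly shortage recovery: $794.28 / 12 = $66.19
Adjusted monthly = $631.71 + $66.19 = $697.90

$697.90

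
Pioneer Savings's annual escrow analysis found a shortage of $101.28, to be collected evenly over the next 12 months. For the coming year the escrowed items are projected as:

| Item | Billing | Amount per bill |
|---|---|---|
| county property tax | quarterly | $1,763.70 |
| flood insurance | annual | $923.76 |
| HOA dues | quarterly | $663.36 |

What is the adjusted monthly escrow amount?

County property tax — $1,763.70 × 4 = $7,054.80 annually
Flood insurance — $923.76 annually
HOA dues — $663.36 × 4 = $2,653.44 annually
Combined annual = $7,054.80 + $923.76 + $2,653.44 = $10,632.00
Base monthly escrow = $10,632.00 ÷ 12 = $886.00
Shortage spread = $101.28 ÷ 12 = $8.44/mo
Adjusted monthly = $886.00 + $8.44 = $894.44

$894.44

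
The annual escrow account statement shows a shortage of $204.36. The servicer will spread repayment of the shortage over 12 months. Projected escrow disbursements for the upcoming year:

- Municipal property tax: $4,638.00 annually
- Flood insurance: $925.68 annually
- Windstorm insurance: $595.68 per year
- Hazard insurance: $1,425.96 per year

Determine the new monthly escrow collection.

$649.14

Municipal property tax — $4,638.00 annually
Flood insurance — $925.68 annually
Windstorm insurance — $595.68 annually
Hazard insurance — $1,425.96 annually
Annual escrow total = $4,638.00 + $925.68 + $595.68 + $1,425.96 = $7,585.32
Monthly = $7,585.32 ÷ 12 = $632.11
Shortage per month = $204.36 ÷ 12 = $17.03
Adjusted monthly = $632.11 + $17.03 = $649.14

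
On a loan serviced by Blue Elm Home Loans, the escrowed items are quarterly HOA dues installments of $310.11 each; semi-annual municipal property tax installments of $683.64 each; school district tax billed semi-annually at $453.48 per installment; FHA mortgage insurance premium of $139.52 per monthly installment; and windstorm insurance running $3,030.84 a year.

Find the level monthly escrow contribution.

HOA dues = $310.11 × 4 = $1,240.44 per year
Municipal property tax = $683.64 × 2 = $1,367.28 per year
School district tax = $453.48 × 2 = $906.96 per year
FHA mortgage insurance premium = $139.52 × 12 = $1,674.24 per year
Windstorm insurance = $3,030.84 per year
Total per year = $8,219.76
Base monthly escrow = $8,219.76 ÷ 12 = $684.98

$684.98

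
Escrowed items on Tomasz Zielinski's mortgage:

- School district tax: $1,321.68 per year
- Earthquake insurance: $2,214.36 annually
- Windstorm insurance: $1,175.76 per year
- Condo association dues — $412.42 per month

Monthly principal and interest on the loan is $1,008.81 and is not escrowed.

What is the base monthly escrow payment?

$805.07

School district tax: $1,321.68 annually
Earthquake insurance: $2,214.36 annually
Windstorm insurance: $1,175.76 annually
Condo association dues: $412.42 × 12 = $4,949.04 annually
Total annual escrow = $9,660.84
Monthly = $9,660.84 ÷ 12 = $805.07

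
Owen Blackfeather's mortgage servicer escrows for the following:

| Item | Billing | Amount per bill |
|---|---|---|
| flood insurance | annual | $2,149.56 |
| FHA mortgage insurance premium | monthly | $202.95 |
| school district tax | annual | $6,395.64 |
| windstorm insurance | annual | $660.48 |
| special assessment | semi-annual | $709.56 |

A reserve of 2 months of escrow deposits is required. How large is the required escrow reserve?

Flood insurance: $2,149.56 per year
FHA mortgage insurance premium: $202.95 × 12 = $2,435.40 per year
School district tax: $6,395.64 per year
Windstorm insurance: $660.48 per year
Special assessment: $709.56 × 2 = $1,419.12 per year
Yearly total = $13,060.20
Base monthly escrow = $13,060.20 ÷ 12 = $1,088.35
Reserve = 2 × $1,088.35 = $2,176.70

$2,176.70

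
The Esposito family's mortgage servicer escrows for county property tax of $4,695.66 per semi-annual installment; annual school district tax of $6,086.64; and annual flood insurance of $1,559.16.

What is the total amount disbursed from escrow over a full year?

County property tax: $4,695.66 × 2 = $9,391.32 annually
School district tax: $6,086.64 annually
Flood insurance: $1,559.16 annually
Yearly total = $9,391.32 + $6,086.64 + $1,559.16 = $17,037.12

$17,037.12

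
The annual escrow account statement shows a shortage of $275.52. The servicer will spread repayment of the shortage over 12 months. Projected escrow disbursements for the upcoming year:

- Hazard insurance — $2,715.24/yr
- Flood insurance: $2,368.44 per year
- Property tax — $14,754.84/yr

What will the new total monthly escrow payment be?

$1,676.17

Hazard insurance = $2,715.24 annually
Flood insurance = $2,368.44 annually
Property tax = $14,754.84 annually
Total per year = $19,838.52
Monthly = $19,838.52 / 12 = $1,653.21
Shortage spread = $275.52 ÷ 12 = $22.96/mo
New monthly escrow = $1,653.21 + $22.96 = $1,676.17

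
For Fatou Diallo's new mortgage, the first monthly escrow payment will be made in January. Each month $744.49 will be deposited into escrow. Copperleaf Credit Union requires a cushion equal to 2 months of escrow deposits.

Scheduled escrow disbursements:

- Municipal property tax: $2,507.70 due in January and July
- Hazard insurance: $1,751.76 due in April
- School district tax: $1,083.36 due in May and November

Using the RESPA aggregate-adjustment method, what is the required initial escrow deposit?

Cushion = 2 × $744.49 = $1,488.98
Trial balance (start $0, +$744.49 each month, − disbursements):
  Jan: +$744.49 − $2,507.70 → -$1,763.21
  Feb: +$744.49 → -$1,018.72
  Mar: +$744.49 → -$274.23
  Apr: +$744.49 − $1,751.76 → -$1,281.50
  May: +$744.49 − $1,083.36 → -$1,620.37
  Jun: +$744.49 → -$875.88
  Jul: +$744.49 − $2,507.70 → -$2,639.09
  Aug: +$744.49 → -$1,894.60
  Sep: +$744.49 → -$1,150.11
  Oct: +$744.49 → -$405.62
  Nov: +$744.49 − $1,083.36 → -$744.49
  Dec: +$744.49 → $0.00
Lowest trial balance = -$2,639.09 (Jul)
Initial deposit = cushion − low point = $1,488.98 − (-$2,639.09) = $4,128.07

$4,128.07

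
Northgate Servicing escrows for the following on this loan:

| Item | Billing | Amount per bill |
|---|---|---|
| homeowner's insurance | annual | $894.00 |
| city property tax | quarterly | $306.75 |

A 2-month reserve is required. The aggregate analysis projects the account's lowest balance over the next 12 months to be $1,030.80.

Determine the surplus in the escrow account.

Homeowner's insurance = $894.00
City property tax = $306.75 × 4 = $1,227.00
Total per year = $894.00 + $1,227.00 = $2,121.00
Per month = $2,121.00 / 12 = $176.75
Required reserve = 2 × $176.75 = $353.50
Excess over cushion: $1,030.80 − $353.50 = $677.30

$677.30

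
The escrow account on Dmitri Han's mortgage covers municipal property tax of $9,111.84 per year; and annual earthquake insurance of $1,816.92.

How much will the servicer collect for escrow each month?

Municipal property tax: $9,111.84/yr
Earthquake insurance: $1,816.92/yr
Total annual escrow = $9,111.84 + $1,816.92 = $10,928.76
Base monthly escrow = $10,928.76 ÷ 12 = $910.73

$910.73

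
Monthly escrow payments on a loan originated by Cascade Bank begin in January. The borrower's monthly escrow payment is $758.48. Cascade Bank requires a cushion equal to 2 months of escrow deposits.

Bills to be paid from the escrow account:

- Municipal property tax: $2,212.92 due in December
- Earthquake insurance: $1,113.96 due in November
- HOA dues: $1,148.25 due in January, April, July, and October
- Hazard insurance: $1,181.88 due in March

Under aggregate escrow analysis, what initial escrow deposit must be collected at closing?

Cushion = 2 × $758.48 = $1,516.96
Trial balance (start $0, +$758.48 each month, − disbursements):
  Jan: +$758.48 − $1,148.25 → -$389.77
  Feb: +$758.48 → $368.71
  Mar: +$758.48 − $1,181.88 → -$54.69
  Apr: +$758.48 − $1,148.25 → -$444.46
  May: +$758.48 → $314.02
  Jun: +$758.48 → $1,072.50
  Jul: +$758.48 − $1,148.25 → $682.73
  Aug: +$758.48 → $1,441.21
  Sep: +$758.48 → $2,199.69
  Oct: +$758.48 − $1,148.25 → $1,809.92
  Nov: +$758.48 − $1,113.96 → $1,454.44
  Dec: +$758.48 − $2,212.92 → $0.00
Lowest trial balance = -$444.46 (Apr)
Initial deposit = cushion − low point = $1,516.96 − (-$444.46) = $1,961.42

$1,961.42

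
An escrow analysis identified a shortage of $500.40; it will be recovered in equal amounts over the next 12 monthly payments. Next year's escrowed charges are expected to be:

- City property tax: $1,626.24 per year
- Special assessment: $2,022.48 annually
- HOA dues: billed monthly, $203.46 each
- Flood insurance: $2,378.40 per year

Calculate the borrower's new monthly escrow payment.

City property tax = $1,626.24/yr
Special assessment = $2,022.48/yr
HOA dues = $203.46 × 12 = $2,441.52/yr
Flood insurance = $2,378.40/yr
Annual escrow total = $1,626.24 + $2,022.48 + $2,441.52 + $2,378.40 = $8,468.64
Base monthly escrow = $8,468.64 / 12 = $705.72
Shortage spread = $500.40 / 12 = $41.70/mo
New monthly escrow = $705.72 + $41.70 = $747.42

$747.42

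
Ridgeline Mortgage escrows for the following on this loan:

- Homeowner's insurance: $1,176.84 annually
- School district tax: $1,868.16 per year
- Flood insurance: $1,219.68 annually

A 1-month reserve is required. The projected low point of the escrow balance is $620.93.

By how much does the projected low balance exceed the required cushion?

$265.54

Homeowner's insurance = $1,176.84
School district tax = $1,868.16
Flood insurance = $1,219.68
Total annual escrow = $1,176.84 + $1,868.16 + $1,219.68 = $4,264.68
Monthly = $4,264.68 / 12 = $355.39
Required reserve = 1 × $355.39 = $355.39
Surplus = $620.93 − $355.39 = $265.54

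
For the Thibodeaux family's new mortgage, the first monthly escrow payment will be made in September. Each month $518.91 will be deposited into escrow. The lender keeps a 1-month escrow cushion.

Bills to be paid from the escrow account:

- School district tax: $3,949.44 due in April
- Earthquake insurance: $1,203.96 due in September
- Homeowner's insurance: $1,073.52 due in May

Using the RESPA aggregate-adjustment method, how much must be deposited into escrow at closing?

$2,075.64

Cushion = 1 × $518.91 = $518.91
Trial balance (start $0, +$518.91 each month, − disbursements):
  Sep: +$518.91 − $1,203.96 → -$685.05
  Oct: +$518.91 → -$166.14
  Nov: +$518.91 → $352.77
  Dec: +$518.91 → $871.68
  Jan: +$518.91 → $1,390.59
  Feb: +$518.91 → $1,909.50
  Mar: +$518.91 → $2,428.41
  Apr: +$518.91 − $3,949.44 → -$1,002.12
  May: +$518.91 − $1,073.52 → -$1,556.73
  Jun: +$518.91 → -$1,037.82
  Jul: +$518.91 → -$518.91
  Aug: +$518.91 → $0.00
Lowest trial balance = -$1,556.73 (May)
Initial deposit = cushion − low point = $518.91 − (-$1,556.73) = $2,075.64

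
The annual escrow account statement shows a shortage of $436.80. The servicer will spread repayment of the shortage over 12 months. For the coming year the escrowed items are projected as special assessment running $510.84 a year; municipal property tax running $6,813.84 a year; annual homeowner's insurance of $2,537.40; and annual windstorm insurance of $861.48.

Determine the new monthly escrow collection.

Special assessment = $510.84
Municipal property tax = $6,813.84
Homeowner's insurance = $2,537.40
Windstorm insurance = $861.48
Total per year = $510.84 + $6,813.84 + $2,537.40 + $861.48 = $10,723.56
Base monthly escrow = $10,723.56 / 12 = $893.63
Monthly shortage recovery: $436.80 ÷ 12 = $36.40
Adjusted monthly = $893.63 + $36.40 = $930.03

$930.03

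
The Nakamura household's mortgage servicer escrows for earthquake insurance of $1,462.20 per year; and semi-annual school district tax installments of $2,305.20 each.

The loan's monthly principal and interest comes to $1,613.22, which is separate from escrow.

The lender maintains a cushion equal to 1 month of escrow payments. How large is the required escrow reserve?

$506.05

Earthquake insurance — $1,462.20 per year
School district tax — $2,305.20 × 2 = $4,610.40 per year
Total per year = $1,462.20 + $4,610.40 = $6,072.60
Monthly = $6,072.60 ÷ 12 = $506.05
Required cushion = 1 × $506.05 = $506.05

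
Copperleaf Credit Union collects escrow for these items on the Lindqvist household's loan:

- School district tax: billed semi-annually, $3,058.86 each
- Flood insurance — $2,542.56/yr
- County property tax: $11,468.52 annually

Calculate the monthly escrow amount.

School district tax = $3,058.86 × 2 = $6,117.72 annually
Flood insurance = $2,542.56 annually
County property tax = $11,468.52 annually
Combined annual = $6,117.72 + $2,542.56 + $11,468.52 = $20,128.80
Base monthly escrow = $20,128.80 ÷ 12 = $1,677.40

$1,677.40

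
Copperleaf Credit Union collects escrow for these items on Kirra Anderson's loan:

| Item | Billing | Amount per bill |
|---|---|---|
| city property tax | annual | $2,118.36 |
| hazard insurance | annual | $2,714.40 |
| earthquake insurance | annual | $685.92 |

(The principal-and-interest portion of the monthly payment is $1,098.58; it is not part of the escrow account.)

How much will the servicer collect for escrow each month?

City property tax — $2,118.36/yr
Hazard insurance — $2,714.40/yr
Earthquake insurance — $685.92/yr
Total annual escrow = $5,518.68
Monthly = $5,518.68 ÷ 12 = $459.89

$459.89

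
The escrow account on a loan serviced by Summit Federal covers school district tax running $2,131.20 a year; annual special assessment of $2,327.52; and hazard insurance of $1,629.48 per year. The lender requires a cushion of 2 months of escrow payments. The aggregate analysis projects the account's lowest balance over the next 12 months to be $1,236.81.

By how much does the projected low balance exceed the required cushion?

$222.11

School district tax = $2,131.20
Special assessment = $2,327.52
Hazard insurance = $1,629.48
Total per year = $2,131.20 + $2,327.52 + $1,629.48 = $6,088.20
Monthly = $6,088.20 / 12 = $507.35
Cushion = 2 × $507.35 = $1,014.70
Surplus = $1,236.81 − $1,014.70 = $222.11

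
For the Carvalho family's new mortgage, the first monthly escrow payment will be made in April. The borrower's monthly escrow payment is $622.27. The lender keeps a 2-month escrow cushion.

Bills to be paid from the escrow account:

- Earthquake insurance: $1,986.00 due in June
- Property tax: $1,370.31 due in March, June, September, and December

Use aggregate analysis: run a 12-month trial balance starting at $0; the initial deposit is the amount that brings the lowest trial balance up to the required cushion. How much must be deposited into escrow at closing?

$2,734.04

Cushion = 2 × $622.27 = $1,244.54
Trial balance (start $0, +$622.27 each month, − disbursements):
  Apr: +$622.27 → $622.27
  May: +$622.27 → $1,244.54
  Jun: +$622.27 − $3,356.31 → -$1,489.50
  Jul: +$622.27 → -$867.23
  Aug: +$622.27 → -$244.96
  Sep: +$622.27 − $1,370.31 → -$993.00
  Oct: +$622.27 → -$370.73
  Nov: +$622.27 → $251.54
  Dec: +$622.27 − $1,370.31 → -$496.50
  Jan: +$622.27 → $125.77
  Feb: +$622.27 → $748.04
  Mar: +$622.27 − $1,370.31 → $0.00
Lowest trial balance = -$1,489.50 (Jun)
Initial deposit = cushion − low point = $1,244.54 − (-$1,489.50) = $2,734.04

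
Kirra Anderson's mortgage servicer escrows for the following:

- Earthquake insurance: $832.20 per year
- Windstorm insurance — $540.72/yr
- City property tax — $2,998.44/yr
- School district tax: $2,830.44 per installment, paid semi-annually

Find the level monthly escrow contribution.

$836.02

Earthquake insurance — $832.20
Windstorm insurance — $540.72
City property tax — $2,998.44
School district tax — $2,830.44 × 2 = $5,660.88
Total annual escrow = $10,032.24
Base monthly escrow = $10,032.24 / 12 = $836.02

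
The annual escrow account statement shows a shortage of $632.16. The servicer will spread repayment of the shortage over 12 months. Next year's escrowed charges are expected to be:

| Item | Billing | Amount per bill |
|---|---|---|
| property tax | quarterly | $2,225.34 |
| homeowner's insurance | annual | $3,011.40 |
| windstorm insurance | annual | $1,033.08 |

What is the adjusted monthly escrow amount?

Property tax = $2,225.34 × 4 = $8,901.36/yr
Homeowner's insurance = $3,011.40/yr
Windstorm insurance = $1,033.08/yr
Yearly total = $8,901.36 + $3,011.40 + $1,033.08 = $12,945.84
Per month = $12,945.84 ÷ 12 = $1,078.82
Shortage spread = $632.16 / 12 = $52.68/mo
New monthly escrow = $1,078.82 + $52.68 = $1,131.50

$1,131.50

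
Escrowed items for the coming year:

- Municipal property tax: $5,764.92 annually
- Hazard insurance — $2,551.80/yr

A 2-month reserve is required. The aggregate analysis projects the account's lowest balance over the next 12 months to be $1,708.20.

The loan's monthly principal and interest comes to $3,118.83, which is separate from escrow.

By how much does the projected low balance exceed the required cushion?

$322.08

Municipal property tax = $5,764.92 per year
Hazard insurance = $2,551.80 per year
Total annual escrow = $5,764.92 + $2,551.80 = $8,316.72
Per month = $8,316.72 ÷ 12 = $693.06
Required reserve = 2 × $693.06 = $1,386.12
Surplus = $1,708.20 − $1,386.12 = $322.08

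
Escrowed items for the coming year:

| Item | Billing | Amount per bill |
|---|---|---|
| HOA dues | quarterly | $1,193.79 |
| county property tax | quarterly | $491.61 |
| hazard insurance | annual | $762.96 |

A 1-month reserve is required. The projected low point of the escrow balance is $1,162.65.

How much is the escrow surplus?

$537.27

HOA dues = $1,193.79 × 4 = $4,775.16/yr
County property tax = $491.61 × 4 = $1,966.44/yr
Hazard insurance = $762.96/yr
Total per year = $7,504.56
Per month = $7,504.56 ÷ 12 = $625.38
Required reserve = 1 × $625.38 = $625.38
Excess over cushion: $1,162.65 − $625.38 = $537.27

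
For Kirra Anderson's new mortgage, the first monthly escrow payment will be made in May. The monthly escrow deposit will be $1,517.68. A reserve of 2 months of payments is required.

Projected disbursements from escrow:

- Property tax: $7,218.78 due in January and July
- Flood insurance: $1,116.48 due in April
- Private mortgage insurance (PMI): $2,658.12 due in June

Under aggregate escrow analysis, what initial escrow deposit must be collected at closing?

Cushion = 2 × $1,517.68 = $3,035.36
Trial balance (start $0, +$1,517.68 each month, − disbursements):
  May: +$1,517.68 → $1,517.68
  Jun: +$1,517.68 − $2,658.12 → $377.24
  Jul: +$1,517.68 − $7,218.78 → -$5,323.86
  Aug: +$1,517.68 → -$3,806.18
  Sep: +$1,517.68 → -$2,288.50
  Oct: +$1,517.68 → -$770.82
  Nov: +$1,517.68 → $746.86
  Dec: +$1,517.68 → $2,264.54
  Jan: +$1,517.68 − $7,218.78 → -$3,436.56
  Feb: +$1,517.68 → -$1,918.88
  Mar: +$1,517.68 → -$401.20
  Apr: +$1,517.68 − $1,116.48 → $0.00
Lowest trial balance = -$5,323.86 (Jul)
Initial deposit = cushion − low point = $3,035.36 − (-$5,323.86) = $8,359.22

$8,359.22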